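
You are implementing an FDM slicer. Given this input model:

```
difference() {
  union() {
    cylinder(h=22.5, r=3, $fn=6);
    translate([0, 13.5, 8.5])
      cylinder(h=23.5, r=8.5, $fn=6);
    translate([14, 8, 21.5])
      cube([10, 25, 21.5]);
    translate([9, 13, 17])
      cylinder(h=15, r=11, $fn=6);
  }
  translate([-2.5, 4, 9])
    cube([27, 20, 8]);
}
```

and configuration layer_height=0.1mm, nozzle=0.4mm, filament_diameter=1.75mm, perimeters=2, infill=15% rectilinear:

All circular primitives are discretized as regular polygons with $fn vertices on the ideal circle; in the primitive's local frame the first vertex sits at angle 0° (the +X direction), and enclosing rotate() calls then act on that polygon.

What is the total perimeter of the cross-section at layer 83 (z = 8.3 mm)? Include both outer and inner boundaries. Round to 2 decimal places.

At z = 8.3 mm: the r=3 cylinder contributes a regular 6-gon of circumradius 3 (perimeter = 2·6·3.000·sin(180°/6) = 18.00 mm); the cylinder at (0, 13.5) does not reach this height (z outside [8.5, 32]); the cube at (14, 8) is absent (z outside [21.5, 43]); the cylinder at (9, 13) is absent (z outside [17, 32]); Merging all regions: only the r=3 cylinder is present, so the union is just that shape — boundary = 18.00 mm; the cube at (-2.5, 4) does not reach this height (z outside [9, 17]); After the difference (first − rest): none of the subtracted shapes is present at this height, so the result so far is unchanged — boundary = 18.00 mm. Overall, the cross-section is a single solid region. Total boundary length (outer) = 18.00 mm.

18.00 mm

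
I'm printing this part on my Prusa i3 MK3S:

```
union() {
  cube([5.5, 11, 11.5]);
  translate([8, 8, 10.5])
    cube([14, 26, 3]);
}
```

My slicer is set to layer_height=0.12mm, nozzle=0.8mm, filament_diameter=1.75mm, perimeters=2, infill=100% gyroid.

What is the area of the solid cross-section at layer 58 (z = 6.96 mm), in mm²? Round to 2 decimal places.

60.50 mm²

At z = 6.96 mm: the cube (footprint 5.5×11) is included at this height (area 60.50 mm²); the cube at (8, 8) is not intersected at this z (z outside [10.5, 13.5]); Taking the union: only the 5.5×11 cube is present, so the union is just that shape — area = 60.50 mm². Overall, the cross-section is a single solid region. Net area = 60.50 mm².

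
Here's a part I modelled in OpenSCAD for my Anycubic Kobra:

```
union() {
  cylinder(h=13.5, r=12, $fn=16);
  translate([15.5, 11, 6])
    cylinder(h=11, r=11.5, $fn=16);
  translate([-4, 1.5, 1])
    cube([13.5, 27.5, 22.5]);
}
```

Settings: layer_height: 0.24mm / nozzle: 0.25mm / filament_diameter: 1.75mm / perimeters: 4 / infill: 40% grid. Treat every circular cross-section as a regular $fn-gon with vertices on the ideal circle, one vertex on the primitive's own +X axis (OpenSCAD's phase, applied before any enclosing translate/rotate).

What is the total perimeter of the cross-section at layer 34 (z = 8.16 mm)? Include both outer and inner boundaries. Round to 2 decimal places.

At z = 8.16 mm: the r=12 cylinder contributes a regular 16-gon of circumradius 12 (perimeter = 2·16·12.000·sin(180°/16) = 74.91 mm); the cylinder at (15.5, 11): section is a regular 16-gon, circumradius r=11.5 (perimeter = 2·16·11.500·sin(180°/16) = 71.79 mm); the cube at (-4, 1.5) is present — its section is the full 13.5×27.5 rectangle (perimeter 82.00 mm); Merging all regions: the regions partially overlap (shared area 207.46 mm²), so the edge portions inside another operand are dropped and the merged outline is re-measured after clipping — boundary = 137.97 mm. Overall, the cross-section is a single solid region. Total boundary length (outer) = 137.97 mm.

137.97 mm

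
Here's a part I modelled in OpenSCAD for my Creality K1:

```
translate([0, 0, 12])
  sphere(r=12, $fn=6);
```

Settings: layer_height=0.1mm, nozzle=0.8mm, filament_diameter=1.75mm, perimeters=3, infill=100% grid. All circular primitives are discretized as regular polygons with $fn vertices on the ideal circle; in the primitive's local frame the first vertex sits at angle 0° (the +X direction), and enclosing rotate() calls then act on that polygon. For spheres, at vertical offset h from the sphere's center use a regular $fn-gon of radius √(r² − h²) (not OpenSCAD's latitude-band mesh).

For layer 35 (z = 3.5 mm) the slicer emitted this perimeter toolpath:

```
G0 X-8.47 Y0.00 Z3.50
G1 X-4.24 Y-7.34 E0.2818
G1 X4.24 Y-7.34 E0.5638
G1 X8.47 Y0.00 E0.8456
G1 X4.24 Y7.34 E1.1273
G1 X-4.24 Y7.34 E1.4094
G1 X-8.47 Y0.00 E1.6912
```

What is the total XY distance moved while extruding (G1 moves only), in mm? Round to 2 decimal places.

50.85 mm

Sum the Euclidean lengths of each G1 segment: total = 50.85 mm.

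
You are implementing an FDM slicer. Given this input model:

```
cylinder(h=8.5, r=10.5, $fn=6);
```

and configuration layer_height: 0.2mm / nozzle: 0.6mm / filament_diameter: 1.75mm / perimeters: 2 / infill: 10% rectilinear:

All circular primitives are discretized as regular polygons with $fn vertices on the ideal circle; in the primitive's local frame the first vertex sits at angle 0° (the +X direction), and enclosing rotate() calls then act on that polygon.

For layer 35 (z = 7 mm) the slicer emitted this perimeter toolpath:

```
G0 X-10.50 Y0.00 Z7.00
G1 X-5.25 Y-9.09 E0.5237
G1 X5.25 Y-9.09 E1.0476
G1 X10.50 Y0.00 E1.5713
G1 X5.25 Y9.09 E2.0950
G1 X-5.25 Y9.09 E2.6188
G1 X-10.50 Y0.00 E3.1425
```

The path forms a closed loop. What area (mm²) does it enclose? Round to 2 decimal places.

Apply the shoelace formula to the sequence of (X, Y) vertices; enclosed area = 286.33 mm².

286.33 mm²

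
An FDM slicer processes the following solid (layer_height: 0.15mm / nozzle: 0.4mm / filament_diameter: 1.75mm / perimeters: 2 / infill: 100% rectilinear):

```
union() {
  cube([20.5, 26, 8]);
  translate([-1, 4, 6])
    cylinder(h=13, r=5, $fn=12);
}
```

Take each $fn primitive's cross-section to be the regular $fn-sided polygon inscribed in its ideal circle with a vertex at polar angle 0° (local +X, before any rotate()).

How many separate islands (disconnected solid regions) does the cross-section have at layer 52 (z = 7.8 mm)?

1

At z = 7.8 mm: the cube is present — its section is the full 20.5×26 rectangle; the r=5 cylinder at (-1, 4) contributes a regular 12-gon of circumradius 5; Merging all regions: the regions partially overlap (shared area 26.92 mm²), so overlapping operands fuse into one piece — 1 connected region. Overall, the cross-section is a single solid region. Island count = 1.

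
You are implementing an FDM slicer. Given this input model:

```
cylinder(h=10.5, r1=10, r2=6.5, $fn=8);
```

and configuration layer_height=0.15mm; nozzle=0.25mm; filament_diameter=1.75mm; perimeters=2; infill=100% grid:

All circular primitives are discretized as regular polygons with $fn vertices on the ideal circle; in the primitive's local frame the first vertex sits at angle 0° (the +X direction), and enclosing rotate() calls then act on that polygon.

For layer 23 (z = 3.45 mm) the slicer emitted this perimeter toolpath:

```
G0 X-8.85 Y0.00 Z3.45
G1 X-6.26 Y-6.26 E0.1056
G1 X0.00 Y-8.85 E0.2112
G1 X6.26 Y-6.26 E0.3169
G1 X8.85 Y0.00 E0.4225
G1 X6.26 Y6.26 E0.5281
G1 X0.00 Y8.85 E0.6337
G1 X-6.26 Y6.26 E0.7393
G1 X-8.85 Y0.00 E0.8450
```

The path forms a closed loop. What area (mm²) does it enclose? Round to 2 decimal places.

221.60 mm²

Apply the shoelace formula to the sequence of (X, Y) vertices; enclosed area = 221.60 mm².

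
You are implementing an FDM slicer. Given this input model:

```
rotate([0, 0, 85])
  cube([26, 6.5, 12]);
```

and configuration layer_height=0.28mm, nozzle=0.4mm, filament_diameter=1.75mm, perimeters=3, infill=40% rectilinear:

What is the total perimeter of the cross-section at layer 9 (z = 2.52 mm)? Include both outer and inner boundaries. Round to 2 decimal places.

At z = 2.52 mm: the cube (footprint 26×6.5) is included at this height (perimeter 65.00 mm); (whole slice rotated 85° about Z — lengths, areas and connectivity unchanged). Overall, the cross-section is a single solid region. Total boundary length (outer) = 65.00 mm.

65.00 mm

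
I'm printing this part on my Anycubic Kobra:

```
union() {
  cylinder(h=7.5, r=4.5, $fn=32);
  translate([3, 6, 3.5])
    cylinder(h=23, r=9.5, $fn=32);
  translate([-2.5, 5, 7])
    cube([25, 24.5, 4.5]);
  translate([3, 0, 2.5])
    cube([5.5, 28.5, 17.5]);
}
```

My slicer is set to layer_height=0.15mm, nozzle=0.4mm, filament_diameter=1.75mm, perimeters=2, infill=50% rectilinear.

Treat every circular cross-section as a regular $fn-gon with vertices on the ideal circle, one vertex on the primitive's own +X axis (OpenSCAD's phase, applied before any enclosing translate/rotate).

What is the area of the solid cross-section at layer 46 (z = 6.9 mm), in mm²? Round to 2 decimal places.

367.00 mm²

At z = 6.9 mm: the r=4.5 cylinder contributes a regular 32-gon of circumradius 4.5 (area = (32/2)·4.500²·sin(360°/32) = 63.21 mm²); the r=9.5 cylinder at (3, 6) gives a regular 32-gon of circumradius 9.5 (constant along its height) (area = (32/2)·9.500²·sin(360°/32) = 281.71 mm²); the cube at (-2.5, 5) is not intersected at this z (z outside [7, 11.5]); the 5.5×28.5 cube at (3, 0) contributes its full rectangle (area 156.75 mm²); Combining (union): the regions partially overlap — summed areas 501.67 mm² minus the doubly-counted overlap 134.67 mm² gives 367.00 mm² — area = 367.00 mm². Overall, the cross-section is a single solid region. Net area = 367.00 mm².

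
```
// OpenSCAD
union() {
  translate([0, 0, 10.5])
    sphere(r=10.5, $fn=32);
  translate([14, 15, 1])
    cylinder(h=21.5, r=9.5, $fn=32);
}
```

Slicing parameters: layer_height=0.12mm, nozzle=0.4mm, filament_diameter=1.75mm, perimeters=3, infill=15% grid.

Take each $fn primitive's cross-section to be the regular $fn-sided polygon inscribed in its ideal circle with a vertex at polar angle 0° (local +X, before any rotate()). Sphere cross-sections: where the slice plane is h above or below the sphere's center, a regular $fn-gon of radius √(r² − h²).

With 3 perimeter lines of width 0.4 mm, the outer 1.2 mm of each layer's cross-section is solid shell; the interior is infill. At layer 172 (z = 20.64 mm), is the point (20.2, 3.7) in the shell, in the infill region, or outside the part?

outside

At z = 20.64 mm: the r=10.5 sphere slices to a regular 32-gon of circumradius 2.726 (√(r²−h²) with h=10.14 from center); the cylinder at (14, 15): section is a regular 32-gon, circumradius r=9.5; Combining (union): the 2 present regions are separate (no shared area or edge), so areas and boundary lengths simply add and each stays a separate island — 2 connected regions. Overall, the cross-section has 2 separate islands. The nearest boundary edge runs (19.28, 7.10)→(17.64, 6.22); distance from the point to it = 3.43 mm. The point is not inside any of the regions above, so it lies outside the cross-section (3.43 mm from the nearest boundary).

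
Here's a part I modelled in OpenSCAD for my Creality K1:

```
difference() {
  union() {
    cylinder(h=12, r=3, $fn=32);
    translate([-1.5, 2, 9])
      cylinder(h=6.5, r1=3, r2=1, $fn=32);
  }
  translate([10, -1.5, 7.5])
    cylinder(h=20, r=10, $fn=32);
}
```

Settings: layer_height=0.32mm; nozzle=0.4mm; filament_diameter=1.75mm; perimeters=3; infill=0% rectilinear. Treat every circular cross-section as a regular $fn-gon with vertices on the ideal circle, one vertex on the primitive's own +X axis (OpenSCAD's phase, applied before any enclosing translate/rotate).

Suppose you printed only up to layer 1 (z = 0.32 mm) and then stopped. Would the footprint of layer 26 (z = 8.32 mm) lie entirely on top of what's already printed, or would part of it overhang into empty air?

Compare the two slices. At z = 0.32: the cylinder: section is a regular 32-gon, circumradius r=3 (area = (32/2)·3.000²·sin(360°/32) = 28.09 mm²); the cone at (-1.5, 2) does not reach this height (z outside [9, 15.5]); Combining (union): only the r=3 cylinder is present, so the union is just that shape — area = 28.09 mm²; the cylinder at (10, -1.5) is absent (z outside [7.5, 27.5]); Subtracting the remaining from the first: none of the subtracted shapes is present at this height, so the result so far is unchanged — area = 28.09 mm². At z = 8.32: the cylinder: section is a regular 32-gon, circumradius r=3 (area = (32/2)·3.000²·sin(360°/32) = 28.09 mm²); the cone at (-1.5, 2) is not intersected at this z (z outside [9, 15.5]); Combining (union): only the r=3 cylinder is present, so the union is just that shape — area = 28.09 mm²; the r=10 cylinder at (10, -1.5) gives a regular 32-gon of circumradius 10 (constant along its height) (area = (32/2)·10.000²·sin(360°/32) = 312.14 mm²); After the difference (first − rest): starting from the result so far (28.09 mm²), the r=10 cylinder at (10, -1.5) partially overlaps it — only the 12.30 mm² overlap (of its 312.14 mm²) is removed, clipping the outline — area = 15.79 mm². Checking containment: the cross-section at z = 8.32 is a subset of the cross-section at z = 0.32.

entirely on top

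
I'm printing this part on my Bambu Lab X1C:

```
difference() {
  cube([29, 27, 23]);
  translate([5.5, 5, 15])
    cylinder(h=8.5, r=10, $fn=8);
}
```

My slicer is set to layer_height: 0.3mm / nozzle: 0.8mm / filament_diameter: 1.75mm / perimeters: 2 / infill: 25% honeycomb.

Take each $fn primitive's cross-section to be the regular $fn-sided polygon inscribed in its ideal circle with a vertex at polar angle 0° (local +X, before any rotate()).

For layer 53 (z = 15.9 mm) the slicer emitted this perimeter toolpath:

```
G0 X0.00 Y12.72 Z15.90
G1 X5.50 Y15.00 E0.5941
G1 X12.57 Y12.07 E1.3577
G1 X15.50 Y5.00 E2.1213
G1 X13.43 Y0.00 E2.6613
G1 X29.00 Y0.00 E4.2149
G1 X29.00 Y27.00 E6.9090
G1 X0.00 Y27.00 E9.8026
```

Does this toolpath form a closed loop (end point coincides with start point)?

Start point (G0): (0.00, 12.72). End point (last G1): the path does not return to the start — open.

no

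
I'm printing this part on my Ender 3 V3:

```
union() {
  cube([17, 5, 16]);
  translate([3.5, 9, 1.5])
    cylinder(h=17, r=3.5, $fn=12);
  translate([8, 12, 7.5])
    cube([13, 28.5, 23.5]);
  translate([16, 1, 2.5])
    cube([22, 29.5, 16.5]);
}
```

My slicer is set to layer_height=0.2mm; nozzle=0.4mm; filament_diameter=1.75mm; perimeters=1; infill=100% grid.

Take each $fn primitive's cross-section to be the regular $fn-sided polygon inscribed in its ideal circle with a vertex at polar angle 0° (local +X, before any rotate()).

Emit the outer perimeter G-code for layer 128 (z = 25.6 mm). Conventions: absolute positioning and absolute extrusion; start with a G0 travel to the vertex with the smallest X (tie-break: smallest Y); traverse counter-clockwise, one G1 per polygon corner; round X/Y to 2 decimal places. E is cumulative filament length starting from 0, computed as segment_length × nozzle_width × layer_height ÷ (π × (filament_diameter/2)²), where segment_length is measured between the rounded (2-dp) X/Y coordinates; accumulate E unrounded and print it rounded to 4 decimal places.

At z = 25.6 mm: the cube is not intersected at this z (z outside [0, 16]); the cylinder at (3.5, 9) is not intersected at this z (z outside [1.5, 18.5]); the 13×28.5 cube at (8, 12) contributes its full rectangle; the cube at (16, 1) is not intersected at this z (z outside [2.5, 19]); Taking the union: only the 13×28.5 cube at (8, 12) is present, so the union is just that shape — 1 connected region. The outline is a single polygon with 4 vertices. Extrusion per mm of travel: 0.4 × 0.2 / (π × 0.875²) = 0.033260. Accumulating E over each segment gives final E = 2.7606.

G0 X8.00 Y12.00 Z25.60
G1 X21.00 Y12.00 E0.4324
G1 X21.00 Y40.50 E1.3803
G1 X8.00 Y40.50 E1.8127
G1 X8.00 Y12.00 E2.7606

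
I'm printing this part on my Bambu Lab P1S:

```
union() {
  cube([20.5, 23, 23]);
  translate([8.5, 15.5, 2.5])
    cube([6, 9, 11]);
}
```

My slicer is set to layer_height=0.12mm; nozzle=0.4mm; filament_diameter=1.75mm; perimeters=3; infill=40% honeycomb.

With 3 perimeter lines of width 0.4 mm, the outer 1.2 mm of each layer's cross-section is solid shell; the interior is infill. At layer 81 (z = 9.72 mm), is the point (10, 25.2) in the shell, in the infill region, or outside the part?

At z = 9.72 mm: the cube (footprint 20.5×23) is included at this height; the cube at (8.5, 15.5) is present — its section is the full 6×9 rectangle; Combining (union): the regions partially overlap (shared area 45.00 mm²), so overlapping operands fuse into one piece — 1 connected region. Overall, the cross-section is a single solid region. The nearest boundary edge runs (8.50, 24.50)→(14.50, 24.50); distance from the point to it = 0.70 mm. The point is not inside any of the regions above, so it lies outside the cross-section (0.70 mm from the nearest boundary).

outside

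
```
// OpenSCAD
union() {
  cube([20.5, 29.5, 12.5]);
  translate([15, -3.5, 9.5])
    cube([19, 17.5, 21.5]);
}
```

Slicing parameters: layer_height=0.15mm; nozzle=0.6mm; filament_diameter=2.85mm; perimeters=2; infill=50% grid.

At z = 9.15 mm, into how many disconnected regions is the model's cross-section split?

1

At z = 9.15 mm: the cube is present — its section is the full 20.5×29.5 rectangle; the cube at (15, -3.5) does not reach this height (z outside [9.5, 31]); Combining (union): only the 20.5×29.5 cube is present, so the union is just that shape — 1 connected region. The result has 1 disconnected region.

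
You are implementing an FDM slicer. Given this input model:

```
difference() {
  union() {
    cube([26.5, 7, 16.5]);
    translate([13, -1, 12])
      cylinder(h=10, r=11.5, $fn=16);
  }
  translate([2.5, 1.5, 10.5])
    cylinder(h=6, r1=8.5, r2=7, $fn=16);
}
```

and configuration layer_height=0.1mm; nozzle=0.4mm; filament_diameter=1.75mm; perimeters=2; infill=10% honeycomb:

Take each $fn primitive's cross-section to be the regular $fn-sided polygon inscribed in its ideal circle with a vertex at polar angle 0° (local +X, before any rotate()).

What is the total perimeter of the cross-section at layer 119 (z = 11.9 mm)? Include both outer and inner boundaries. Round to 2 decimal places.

At z = 11.9 mm: the cube (footprint 26.5×7) is included at this height (perimeter 67.00 mm); the cylinder at (13, -1) does not reach this height (z outside [12, 22]); Merging all regions: only the 26.5×7 cube is present, so the union is just that shape — boundary = 67.00 mm; the cone at (2.5, 1.5): at t=0.233 of its height the radius interpolates to r₁+(r₂−r₁)t = 8.150, giving a regular 16-gon of that circumradius (perimeter = 2·16·8.150·sin(180°/16) = 50.88 mm); Subtracting the remaining from the first: starting from the result so far, the cone at (2.5, 1.5) partially overlaps it — only the 69.99 mm² overlap (of its 203.35 mm²) is removed, clipping the outline — boundary = 48.78 mm. Overall, the cross-section is a single solid region. Total boundary length (outer) = 48.78 mm.

48.78 mm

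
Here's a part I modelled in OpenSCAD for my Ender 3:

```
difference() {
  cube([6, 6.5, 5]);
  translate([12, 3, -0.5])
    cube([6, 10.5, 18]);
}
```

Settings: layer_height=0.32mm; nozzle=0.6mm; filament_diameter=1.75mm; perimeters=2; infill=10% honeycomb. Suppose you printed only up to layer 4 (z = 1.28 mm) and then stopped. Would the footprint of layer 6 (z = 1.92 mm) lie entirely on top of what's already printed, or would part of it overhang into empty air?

Compare the two slices. At z = 1.28: the cube (footprint 6×6.5) is included at this height (area 39.00 mm²); the cube at (12, 3) (footprint 6×10.5) is included at this height (area 63.00 mm²); Subtracting the remaining from the first: starting from the 6×6.5 cube (39.00 mm²), the 6×10.5 cube at (12, 3) misses the remaining region (no effect) — area = 39.00 mm². At z = 1.92: the cube (footprint 6×6.5) is included at this height (area 39.00 mm²); the cube at (12, 3) is present — its section is the full 6×10.5 rectangle (area 63.00 mm²); After the difference (first − rest): starting from the 6×6.5 cube (39.00 mm²), the 6×10.5 cube at (12, 3) misses the remaining region (no effect) — area = 39.00 mm². Checking containment: the cross-section at z = 1.92 is a subset of the cross-section at z = 1.28.

entirely on top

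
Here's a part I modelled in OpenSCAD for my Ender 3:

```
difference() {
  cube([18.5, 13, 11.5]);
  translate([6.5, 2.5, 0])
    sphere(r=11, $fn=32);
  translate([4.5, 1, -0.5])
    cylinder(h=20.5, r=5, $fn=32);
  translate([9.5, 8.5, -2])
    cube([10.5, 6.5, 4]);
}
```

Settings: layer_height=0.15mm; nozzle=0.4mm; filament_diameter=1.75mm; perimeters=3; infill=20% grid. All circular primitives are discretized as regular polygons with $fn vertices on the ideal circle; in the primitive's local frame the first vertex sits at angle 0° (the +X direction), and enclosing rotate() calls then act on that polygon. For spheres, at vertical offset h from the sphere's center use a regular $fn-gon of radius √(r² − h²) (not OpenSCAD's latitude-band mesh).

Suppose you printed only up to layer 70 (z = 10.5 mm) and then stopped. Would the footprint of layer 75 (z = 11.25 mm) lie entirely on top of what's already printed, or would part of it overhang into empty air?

part overhangs

Compare the two slices. At z = 10.5: the cube (footprint 18.5×13) is included at this height (area 240.50 mm²); the r=11 sphere at (6.5, 2.5) contributes a regular 32-gon of circumradius √(11²−10.5²) = 3.279 (area = (32/2)·3.279²·sin(360°/32) = 33.56 mm²); the r=5 cylinder at (4.5, 1) gives a regular 32-gon of circumradius 5 (constant along its height) (area = (32/2)·5.000²·sin(360°/32) = 78.04 mm²); the cube at (9.5, 8.5) is absent (z outside [-2, 2]); After the difference (first − rest): starting from the 18.5×13 cube (240.50 mm²), the r=11 sphere at (6.5, 2.5) partially overlaps it — only the 31.34 mm² overlap (of its 33.56 mm²) is removed, clipping the outline; the r=5 cylinder at (4.5, 1) partially overlaps it — only the 19.78 mm² overlap (of its 78.04 mm²) is removed, clipping the outline — area = 189.38 mm². At z = 11.25: the cube (footprint 18.5×13) is included at this height (area 240.50 mm²); the sphere at (6.5, 2.5) does not reach this height (|z−center|=11.250 > r=11); the r=5 cylinder at (4.5, 1) contributes a regular 32-gon of circumradius 5 (area = (32/2)·5.000²·sin(360°/32) = 78.04 mm²); the cube at (9.5, 8.5) is absent (z outside [-2, 2]); Subtracting the remaining from the first: starting from the 18.5×13 cube (240.50 mm²), the r=5 cylinder at (4.5, 1) partially overlaps it — only the 47.77 mm² overlap (of its 78.04 mm²) is removed, clipping the outline — area = 192.73 mm². Checking containment: at z = 11.25 the cross-section extends beyond the z = 10.5 cross-section by about 3.35 mm².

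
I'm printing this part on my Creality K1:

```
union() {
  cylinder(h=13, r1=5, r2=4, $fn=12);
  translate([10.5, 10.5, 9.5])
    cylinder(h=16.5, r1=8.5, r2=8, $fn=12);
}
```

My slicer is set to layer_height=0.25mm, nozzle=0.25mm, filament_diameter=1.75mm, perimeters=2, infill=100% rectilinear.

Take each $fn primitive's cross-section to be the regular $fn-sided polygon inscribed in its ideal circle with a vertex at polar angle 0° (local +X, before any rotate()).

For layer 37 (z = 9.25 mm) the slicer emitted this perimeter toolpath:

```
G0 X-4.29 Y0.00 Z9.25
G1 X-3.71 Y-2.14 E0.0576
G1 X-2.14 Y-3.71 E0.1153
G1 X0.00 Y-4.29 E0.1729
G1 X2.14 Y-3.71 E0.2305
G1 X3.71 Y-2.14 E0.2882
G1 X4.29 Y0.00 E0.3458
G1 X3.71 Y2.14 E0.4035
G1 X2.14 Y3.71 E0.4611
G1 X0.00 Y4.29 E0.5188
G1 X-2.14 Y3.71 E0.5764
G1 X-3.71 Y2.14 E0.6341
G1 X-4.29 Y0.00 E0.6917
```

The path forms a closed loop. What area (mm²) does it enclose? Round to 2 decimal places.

55.09 mm²

Apply the shoelace formula to the sequence of (X, Y) vertices; enclosed area = 55.09 mm².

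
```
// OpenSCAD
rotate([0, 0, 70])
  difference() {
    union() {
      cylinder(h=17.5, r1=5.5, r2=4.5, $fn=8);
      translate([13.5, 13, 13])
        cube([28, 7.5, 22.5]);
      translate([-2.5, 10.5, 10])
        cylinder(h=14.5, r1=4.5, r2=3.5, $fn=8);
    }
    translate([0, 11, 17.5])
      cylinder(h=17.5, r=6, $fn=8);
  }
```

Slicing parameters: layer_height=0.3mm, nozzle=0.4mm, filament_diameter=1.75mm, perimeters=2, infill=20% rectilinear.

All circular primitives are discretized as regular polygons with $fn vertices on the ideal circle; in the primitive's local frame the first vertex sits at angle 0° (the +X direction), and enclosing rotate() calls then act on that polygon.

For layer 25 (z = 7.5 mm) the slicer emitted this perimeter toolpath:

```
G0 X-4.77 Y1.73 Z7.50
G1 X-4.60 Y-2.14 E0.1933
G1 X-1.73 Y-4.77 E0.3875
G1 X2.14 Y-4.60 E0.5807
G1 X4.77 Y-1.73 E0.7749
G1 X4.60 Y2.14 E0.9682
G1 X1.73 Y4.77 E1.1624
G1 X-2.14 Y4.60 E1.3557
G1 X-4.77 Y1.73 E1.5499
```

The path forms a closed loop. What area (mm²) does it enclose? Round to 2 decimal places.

72.81 mm²

Apply the shoelace formula to the sequence of (X, Y) vertices; enclosed area = 72.81 mm².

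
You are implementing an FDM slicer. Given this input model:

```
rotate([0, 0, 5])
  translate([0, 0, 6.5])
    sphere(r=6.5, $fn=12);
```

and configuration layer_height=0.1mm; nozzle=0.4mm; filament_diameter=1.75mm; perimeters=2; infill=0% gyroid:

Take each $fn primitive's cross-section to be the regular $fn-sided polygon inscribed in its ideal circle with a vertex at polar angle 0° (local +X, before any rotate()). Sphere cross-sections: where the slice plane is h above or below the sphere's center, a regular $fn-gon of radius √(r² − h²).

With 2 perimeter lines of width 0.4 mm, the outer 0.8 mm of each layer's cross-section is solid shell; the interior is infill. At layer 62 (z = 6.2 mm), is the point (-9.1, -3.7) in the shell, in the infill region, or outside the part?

outside

At z = 6.2 mm: the r=6.5 sphere slices to a regular 12-gon of circumradius 6.493 (√(r²−h²) with h=0.3 from center); (rotated 5° about Z; rotation is an isometry so areas/perimeters/island counts are preserved). Overall, the cross-section is a single solid region. Undo the 5° rotation: the query point maps to (-9.388, -2.893) in the un-rotated model frame. The nearest boundary edge runs (-6.49, 0.00)→(-5.62, -3.25); distance from the point to it = 3.54 mm. The point is not inside any of the regions above, so it lies outside the cross-section (3.54 mm from the nearest boundary).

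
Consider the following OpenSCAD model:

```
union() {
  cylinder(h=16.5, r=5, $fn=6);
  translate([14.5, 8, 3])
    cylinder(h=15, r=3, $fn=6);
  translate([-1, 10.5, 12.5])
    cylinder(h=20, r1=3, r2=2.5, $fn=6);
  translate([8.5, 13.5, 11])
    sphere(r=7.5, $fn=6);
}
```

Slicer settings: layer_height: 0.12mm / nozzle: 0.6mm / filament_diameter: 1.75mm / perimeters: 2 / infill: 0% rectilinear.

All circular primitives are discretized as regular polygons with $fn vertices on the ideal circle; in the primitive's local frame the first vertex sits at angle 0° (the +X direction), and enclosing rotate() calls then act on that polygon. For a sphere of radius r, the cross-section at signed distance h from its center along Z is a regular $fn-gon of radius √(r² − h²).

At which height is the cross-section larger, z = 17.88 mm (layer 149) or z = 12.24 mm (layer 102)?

Layer 149 (z = 17.88): the cylinder does not reach this height (z outside [0, 16.5]); the cylinder at (14.5, 8): section is a regular 6-gon, circumradius r=3 (area = (6/2)·3.000²·sin(360°/6) = 23.38 mm²); the cone at (-1, 10.5) (r1=3→r2=2.5) has section circumradius 2.865 here — a regular 6-gon (area = (6/2)·2.865²·sin(360°/6) = 21.33 mm²); the sphere at (8.5, 13.5): section is a regular 6-gon, circumradius = √(r²−h²) = √(7.5²−6.88²) = 2.986 (area = (6/2)·2.986²·sin(360°/6) = 23.16 mm²); Combining (union): the 3 present regions are separate (no shared area or edge), so areas and boundary lengths simply add and each stays a separate island — area = 67.88 mm². So its area = 67.88 mm². Layer 102 (z = 12.24): the cylinder: section is a regular 6-gon, circumradius r=5 (area = (6/2)·5.000²·sin(360°/6) = 64.95 mm²); the r=3 cylinder at (14.5, 8) gives a regular 6-gon of circumradius 3 (constant along its height) (area = (6/2)·3.000²·sin(360°/6) = 23.38 mm²); the cone at (-1, 10.5) is absent (z outside [12.5, 32.5]); the r=7.5 sphere at (8.5, 13.5) slices to a regular 6-gon of circumradius 7.397 (√(r²−h²) with h=1.24 from center) (area = (6/2)·7.397²·sin(360°/6) = 142.15 mm²); Merging all regions: the regions partially overlap — summed areas 230.48 mm² minus the doubly-counted overlap 3.81 mm² gives 226.68 mm² — area = 226.68 mm². So its area = 226.68 mm². Layer 102 is larger (226.68 vs 67.88 mm²).

layer 102 (z = 12.24 mm)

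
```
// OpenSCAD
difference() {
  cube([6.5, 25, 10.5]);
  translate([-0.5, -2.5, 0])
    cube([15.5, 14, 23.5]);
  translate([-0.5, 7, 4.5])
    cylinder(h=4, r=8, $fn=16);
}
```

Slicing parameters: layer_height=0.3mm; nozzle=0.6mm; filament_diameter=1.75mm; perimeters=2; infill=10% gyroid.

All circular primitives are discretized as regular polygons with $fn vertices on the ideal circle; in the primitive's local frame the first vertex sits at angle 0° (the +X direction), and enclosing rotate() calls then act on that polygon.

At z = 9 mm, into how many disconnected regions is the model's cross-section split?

At z = 9 mm: the 6.5×25 cube contributes its full rectangle; the cube at (-0.5, -2.5) (footprint 15.5×14) is included at this height; the cylinder at (-0.5, 7) is not intersected at this z (z outside [4.5, 8.5]); After the difference (first − rest): starting from the 6.5×25 cube, the 15.5×14 cube at (-0.5, -2.5) partially overlaps it — only the 74.75 mm² overlap (of its 217.00 mm²) is removed, clipping the outline — 1 connected region. The result has 1 disconnected region.

1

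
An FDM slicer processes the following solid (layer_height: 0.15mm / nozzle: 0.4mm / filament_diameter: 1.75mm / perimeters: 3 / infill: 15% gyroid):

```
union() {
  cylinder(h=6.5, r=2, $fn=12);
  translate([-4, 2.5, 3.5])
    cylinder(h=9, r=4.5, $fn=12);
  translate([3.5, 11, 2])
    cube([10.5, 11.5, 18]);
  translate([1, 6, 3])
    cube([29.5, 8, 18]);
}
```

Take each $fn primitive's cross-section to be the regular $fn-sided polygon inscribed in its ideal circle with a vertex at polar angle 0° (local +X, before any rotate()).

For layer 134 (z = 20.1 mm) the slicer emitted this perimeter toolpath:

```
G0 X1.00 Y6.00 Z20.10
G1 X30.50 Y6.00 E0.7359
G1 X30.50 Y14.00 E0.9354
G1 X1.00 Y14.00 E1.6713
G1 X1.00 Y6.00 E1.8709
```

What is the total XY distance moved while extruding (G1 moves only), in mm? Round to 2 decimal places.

Sum the Euclidean lengths of each G1 segment: total = 75.00 mm.

75.00 mm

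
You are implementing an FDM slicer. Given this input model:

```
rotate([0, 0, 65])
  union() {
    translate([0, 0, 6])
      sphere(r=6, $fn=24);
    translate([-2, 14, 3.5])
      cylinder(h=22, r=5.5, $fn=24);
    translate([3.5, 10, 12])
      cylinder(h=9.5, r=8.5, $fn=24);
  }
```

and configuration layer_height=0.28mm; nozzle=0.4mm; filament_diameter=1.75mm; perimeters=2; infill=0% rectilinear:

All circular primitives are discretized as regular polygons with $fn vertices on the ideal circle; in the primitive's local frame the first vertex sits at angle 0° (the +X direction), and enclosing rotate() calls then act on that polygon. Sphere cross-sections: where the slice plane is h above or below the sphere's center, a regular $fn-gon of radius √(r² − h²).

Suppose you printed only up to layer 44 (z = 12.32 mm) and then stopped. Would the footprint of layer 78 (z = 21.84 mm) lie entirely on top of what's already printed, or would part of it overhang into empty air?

entirely on top

Compare the two slices. At z = 12.32: the sphere does not reach this height (|z−center|=6.320 > r=6); the r=5.5 cylinder at (-2, 14) contributes a regular 24-gon of circumradius 5.5 (area = (24/2)·5.500²·sin(360°/24) = 93.95 mm²); the cylinder at (3.5, 10): section is a regular 24-gon, circumradius r=8.5 (area = (24/2)·8.500²·sin(360°/24) = 224.40 mm²); Combining (union): the regions partially overlap — summed areas 318.35 mm² minus the doubly-counted overlap 58.12 mm² gives 260.22 mm² — area = 260.22 mm²; (rotated 65° about Z; rotation is an isometry so areas/perimeters/island counts are preserved). At z = 21.84: the sphere does not reach this height (|z−center|=15.840 > r=6); the r=5.5 cylinder at (-2, 14) gives a regular 24-gon of circumradius 5.5 (constant along its height) (area = (24/2)·5.500²·sin(360°/24) = 93.95 mm²); the cylinder at (3.5, 10) is absent (z outside [12, 21.5]); Taking the union: only the r=5.5 cylinder at (-2, 14) is present, so the union is just that shape — area = 93.95 mm²; (rotated 65° about Z; rotation is an isometry so areas/perimeters/island counts are preserved). Checking containment: the cross-section at z = 21.84 is a subset of the cross-section at z = 12.32.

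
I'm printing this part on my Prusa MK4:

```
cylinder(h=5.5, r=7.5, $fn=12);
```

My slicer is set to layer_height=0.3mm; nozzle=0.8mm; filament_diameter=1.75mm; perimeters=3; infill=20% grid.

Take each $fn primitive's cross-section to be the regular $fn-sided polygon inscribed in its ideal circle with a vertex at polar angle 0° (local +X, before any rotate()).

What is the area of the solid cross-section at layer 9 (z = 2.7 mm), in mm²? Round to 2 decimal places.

168.75 mm²

At z = 2.7 mm: the r=7.5 cylinder gives a regular 12-gon of circumradius 7.5 (constant along its height) (area = (12/2)·7.500²·sin(360°/12) = 168.75 mm²). Overall, the cross-section is a single solid region. Net area = 168.75 mm².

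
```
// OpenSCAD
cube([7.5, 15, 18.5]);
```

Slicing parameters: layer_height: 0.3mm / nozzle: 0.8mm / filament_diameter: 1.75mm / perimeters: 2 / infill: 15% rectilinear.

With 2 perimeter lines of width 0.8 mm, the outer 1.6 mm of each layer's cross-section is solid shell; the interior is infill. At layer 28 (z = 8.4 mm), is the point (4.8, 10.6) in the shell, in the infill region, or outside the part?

At z = 8.4 mm: the cube (footprint 7.5×15) is included at this height. Overall, the cross-section is a single solid region. The nearest boundary edge runs (7.50, 0.00)→(7.50, 15.00); distance from the point to it = 2.70 mm. The point is inside the cross-section and 2.70 mm from the nearest boundary — more than the 1.6 mm shell width (2 × 0.8), so it's in the infill interior.

infill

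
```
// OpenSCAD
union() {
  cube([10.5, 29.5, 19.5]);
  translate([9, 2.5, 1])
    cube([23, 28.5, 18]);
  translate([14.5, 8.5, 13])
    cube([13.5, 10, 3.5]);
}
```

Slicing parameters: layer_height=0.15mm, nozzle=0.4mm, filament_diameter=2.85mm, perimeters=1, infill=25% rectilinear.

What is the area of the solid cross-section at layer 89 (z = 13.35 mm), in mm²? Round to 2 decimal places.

At z = 13.35 mm: the cube (footprint 10.5×29.5) is included at this height (area 309.75 mm²); the 23×28.5 cube at (9, 2.5) contributes its full rectangle (area 655.50 mm²); the cube at (14.5, 8.5) (footprint 13.5×10) is included at this height (area 135.00 mm²); Combining (union): the regions partially overlap — summed areas 1100.25 mm² minus the doubly-counted overlap 175.50 mm² gives 924.75 mm² — area = 924.75 mm². Overall, the cross-section is a single solid region. Net area = 924.75 mm².

924.75 mm²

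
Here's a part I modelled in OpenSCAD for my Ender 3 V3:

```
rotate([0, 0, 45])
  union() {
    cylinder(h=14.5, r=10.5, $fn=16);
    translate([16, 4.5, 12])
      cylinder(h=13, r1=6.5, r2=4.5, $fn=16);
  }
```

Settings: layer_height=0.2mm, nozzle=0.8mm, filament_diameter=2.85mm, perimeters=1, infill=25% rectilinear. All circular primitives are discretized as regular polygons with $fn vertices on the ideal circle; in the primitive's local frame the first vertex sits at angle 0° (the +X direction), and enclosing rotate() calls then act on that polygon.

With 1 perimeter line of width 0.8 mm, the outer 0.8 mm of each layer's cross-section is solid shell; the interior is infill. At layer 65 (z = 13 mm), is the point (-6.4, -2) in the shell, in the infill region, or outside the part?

infill

At z = 13 mm: the r=10.5 cylinder contributes a regular 16-gon of circumradius 10.5; the cone at (16, 4.5): at t=0.077 of its height the radius interpolates to r₁+(r₂−r₁)t = 6.346, giving a regular 16-gon of that circumradius; Merging all regions: the 2 present regions are separate (no shared area or edge), so areas and boundary lengths simply add and each stays a separate island — 2 connected regions; (rotated 45° about Z; rotation is an isometry so areas/perimeters/island counts are preserved). Overall, the cross-section has 2 separate islands. Undo the 45° rotation: the query point maps to (-5.940, 3.111) in the un-rotated model frame. The nearest boundary edge runs (-9.70, 4.02)→(-7.42, 7.42); distance from the point to it = 3.63 mm. (Shell/infill is judged within the island containing the point — the largest one.) The point is inside the cross-section and 3.63 mm from the nearest boundary — more than the 0.8 mm shell width (1 × 0.8), so it's in the infill interior.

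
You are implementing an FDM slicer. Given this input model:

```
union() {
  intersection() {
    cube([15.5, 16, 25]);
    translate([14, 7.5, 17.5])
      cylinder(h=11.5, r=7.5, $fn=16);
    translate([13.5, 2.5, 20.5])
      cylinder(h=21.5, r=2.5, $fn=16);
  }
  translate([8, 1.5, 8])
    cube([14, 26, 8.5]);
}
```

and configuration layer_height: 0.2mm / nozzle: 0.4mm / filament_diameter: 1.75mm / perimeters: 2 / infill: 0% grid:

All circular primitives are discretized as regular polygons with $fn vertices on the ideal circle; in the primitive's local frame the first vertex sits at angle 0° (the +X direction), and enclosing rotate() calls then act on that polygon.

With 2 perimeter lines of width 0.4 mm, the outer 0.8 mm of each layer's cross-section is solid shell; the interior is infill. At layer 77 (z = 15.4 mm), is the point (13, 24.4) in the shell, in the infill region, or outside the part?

infill

At z = 15.4 mm: the 15.5×16 cube contributes its full rectangle; the cylinder at (14, 7.5) does not reach this height (z outside [17.5, 29]); the cylinder at (13.5, 2.5) is absent (z outside [20.5, 42]); Taking the intersection: at least one operand is absent at this height, so nothing remains; the cube at (8, 1.5) (footprint 14×26) is included at this height; Combining (union): only the 14×26 cube at (8, 1.5) is present, so the union is just that shape — 1 connected region. Overall, the cross-section is a single solid region. The nearest boundary edge runs (22.00, 27.50)→(8.00, 27.50); distance from the point to it = 3.10 mm. The point is inside the cross-section and 3.10 mm from the nearest boundary — more than the 0.8 mm shell width (2 × 0.4), so it's in the infill interior.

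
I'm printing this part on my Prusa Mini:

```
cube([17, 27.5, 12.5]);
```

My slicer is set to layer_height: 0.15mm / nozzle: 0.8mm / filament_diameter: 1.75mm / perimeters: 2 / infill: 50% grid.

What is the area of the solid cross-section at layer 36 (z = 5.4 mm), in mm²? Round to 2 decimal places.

467.50 mm²

At z = 5.4 mm: the cube (footprint 17×27.5) is included at this height (area 467.50 mm²). Overall, the cross-section is a single solid region. Net area = 467.50 mm².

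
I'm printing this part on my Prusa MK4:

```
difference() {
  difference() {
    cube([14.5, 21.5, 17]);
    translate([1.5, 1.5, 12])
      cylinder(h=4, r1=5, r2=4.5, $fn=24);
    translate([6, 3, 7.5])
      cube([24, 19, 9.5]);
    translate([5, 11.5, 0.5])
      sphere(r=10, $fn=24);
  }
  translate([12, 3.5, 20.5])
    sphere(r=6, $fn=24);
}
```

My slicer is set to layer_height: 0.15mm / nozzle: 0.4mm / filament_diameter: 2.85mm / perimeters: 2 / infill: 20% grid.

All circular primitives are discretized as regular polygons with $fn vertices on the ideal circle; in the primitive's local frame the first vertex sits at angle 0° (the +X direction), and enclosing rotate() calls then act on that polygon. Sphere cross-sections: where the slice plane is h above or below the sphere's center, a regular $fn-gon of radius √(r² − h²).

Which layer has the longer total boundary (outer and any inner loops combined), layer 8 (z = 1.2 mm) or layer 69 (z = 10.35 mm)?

Layer 8 (z = 1.2): the 14.5×21.5 cube contributes its full rectangle (perimeter 72.00 mm); the cone at (1.5, 1.5) is absent (z outside [12, 16]); the cube at (6, 3) does not reach this height (z outside [7.5, 17]); the sphere at (5, 11.5): section is a regular 24-gon, circumradius = √(r²−h²) = √(10²−0.7²) = 9.975 (perimeter = 2·24·9.975·sin(180°/24) = 62.50 mm); Subtracting the remaining from the first: starting from the 14.5×21.5 cube, the r=10 sphere at (5, 11.5) partially overlaps it — only the 247.72 mm² overlap (of its 309.06 mm²) is removed, clipping the outline — boundary = 84.70 mm; the sphere at (12, 3.5) does not reach this height (|z−center|=19.300 > r=6); Taking the first minus the rest: none of the subtracted shapes is present at this height, so that combined region is unchanged — boundary = 84.70 mm. So its perimeter = 84.70 mm. Layer 69 (z = 10.35): the cube (footprint 14.5×21.5) is included at this height (perimeter 72.00 mm); the cone at (1.5, 1.5) is absent (z outside [12, 16]); the 24×19 cube at (6, 3) contributes its full rectangle (perimeter 86.00 mm); the sphere at (5, 11.5): section is a regular 24-gon, circumradius = √(r²−h²) = √(10²−9.85²) = 1.726 (perimeter = 2·24·1.726·sin(180°/24) = 10.81 mm); Subtracting the remaining from the first: starting from the 14.5×21.5 cube, the 24×19 cube at (6, 3) partially overlaps it — only the 157.25 mm² overlap (of its 456.00 mm²) is removed, clipping the outline; the r=10 sphere at (5, 11.5) partially overlaps it — only the 7.85 mm² overlap (of its 9.25 mm²) is removed, clipping the outline — boundary = 76.78 mm; the sphere at (12, 3.5) does not reach this height (|z−center|=10.150 > r=6); Taking the first minus the rest: none of the subtracted shapes is present at this height, so the result so far is unchanged — boundary = 76.78 mm. So its perimeter = 76.78 mm. Layer 8 is larger (84.70 vs 76.78 mm).

layer 8 (z = 1.2 mm)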